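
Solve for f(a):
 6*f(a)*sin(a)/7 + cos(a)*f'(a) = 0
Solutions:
 f(a) = C1*cos(a)^(6/7)


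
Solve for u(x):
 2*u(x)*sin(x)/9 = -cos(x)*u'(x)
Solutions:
 u(x) = C1*cos(x)^(2/9)


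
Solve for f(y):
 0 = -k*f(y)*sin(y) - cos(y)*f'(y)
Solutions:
 f(y) = C1*exp(k*log(cos(y)))


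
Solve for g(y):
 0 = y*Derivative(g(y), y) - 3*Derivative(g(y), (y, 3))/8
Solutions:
 g(y) = C1 + Integral(C2*airyai(2*3^(2/3)*y/3) + C3*airybi(2*3^(2/3)*y/3), y)


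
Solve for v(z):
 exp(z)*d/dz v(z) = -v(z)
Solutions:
 v(z) = C1*exp(exp(-z))


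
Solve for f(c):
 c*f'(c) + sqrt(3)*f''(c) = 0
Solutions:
 f(c) = C1 + C2*erf(sqrt(2)*3^(3/4)*c/6)


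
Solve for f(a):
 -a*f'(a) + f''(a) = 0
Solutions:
 f(a) = C1 + C2*erfi(sqrt(2)*a/2)


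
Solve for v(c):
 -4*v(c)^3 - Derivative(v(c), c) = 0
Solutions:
 v(c) = -sqrt(2)*sqrt(-1/(C1 - 4*c))/2
 v(c) = sqrt(2)*sqrt(-1/(C1 - 4*c))/2


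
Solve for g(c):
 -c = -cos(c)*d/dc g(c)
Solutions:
 g(c) = C1 + Integral(c/cos(c), c)


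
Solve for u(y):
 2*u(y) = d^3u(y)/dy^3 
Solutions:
 u(y) = C3*exp(2^(1/3)*y) + (C1*sin(2^(1/3)*sqrt(3)*y/2) + C2*cos(2^(1/3)*sqrt(3)*y/2))*exp(-2^(1/3)*y/2)


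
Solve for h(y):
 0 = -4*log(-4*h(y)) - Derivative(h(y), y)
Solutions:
 Integral(1/(log(-_y) + 2*log(2)), (_y, h(y)))/4 = C1 - y


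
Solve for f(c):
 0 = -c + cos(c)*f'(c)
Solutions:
 f(c) = C1 + Integral(c/cos(c), c)


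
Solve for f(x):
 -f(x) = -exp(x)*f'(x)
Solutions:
 f(x) = C1*exp(-exp(-x))


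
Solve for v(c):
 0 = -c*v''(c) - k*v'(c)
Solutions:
 v(c) = C1 + c^(1 - re(k))*(C2*sin(log(c)*Abs(im(k))) + C3*cos(log(c)*im(k)))


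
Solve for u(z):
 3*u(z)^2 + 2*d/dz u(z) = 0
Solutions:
 u(z) = 2/(C1 + 3*z)


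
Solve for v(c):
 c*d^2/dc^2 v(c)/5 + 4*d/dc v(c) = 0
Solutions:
 v(c) = C1 + C2/c^19


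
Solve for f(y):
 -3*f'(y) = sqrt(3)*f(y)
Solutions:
 f(y) = C1*exp(-sqrt(3)*y/3)


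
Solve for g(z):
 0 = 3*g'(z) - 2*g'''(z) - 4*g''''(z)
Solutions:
 g(z) = C1 + C2*exp(-z*((9*sqrt(79) + 80)^(-1/3) + 2 + (9*sqrt(79) + 80)^(1/3))/12)*sin(sqrt(3)*z*(-(9*sqrt(79) + 80)^(1/3) + (9*sqrt(79) + 80)^(-1/3))/12) + C3*exp(-z*((9*sqrt(79) + 80)^(-1/3) + 2 + (9*sqrt(79) + 80)^(1/3))/12)*cos(sqrt(3)*z*(-(9*sqrt(79) + 80)^(1/3) + (9*sqrt(79) + 80)^(-1/3))/12) + C4*exp(z*(-1 + (9*sqrt(79) + 80)^(-1/3) + (9*sqrt(79) + 80)^(1/3))/6)


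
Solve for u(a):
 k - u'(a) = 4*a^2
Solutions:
 u(a) = C1 - 4*a^3/3 + a*k


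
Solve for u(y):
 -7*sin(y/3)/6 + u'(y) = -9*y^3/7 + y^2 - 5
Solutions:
 u(y) = C1 - 9*y^4/28 + y^3/3 - 5*y - 7*cos(y/3)/2


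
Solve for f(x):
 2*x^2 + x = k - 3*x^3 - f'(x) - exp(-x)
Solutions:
 f(x) = C1 + k*x - 3*x^4/4 - 2*x^3/3 - x^2/2 + exp(-x)


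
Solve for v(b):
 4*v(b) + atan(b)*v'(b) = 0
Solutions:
 v(b) = C1*exp(-4*Integral(1/atan(b), b))


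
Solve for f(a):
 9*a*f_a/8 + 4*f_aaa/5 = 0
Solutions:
 f(a) = C1 + Integral(C2*airyai(-90^(1/3)*a/4) + C3*airybi(-90^(1/3)*a/4), a)


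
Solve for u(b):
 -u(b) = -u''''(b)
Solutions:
 u(b) = C1*exp(-b) + C2*exp(b) + C3*sin(b) + C4*cos(b)


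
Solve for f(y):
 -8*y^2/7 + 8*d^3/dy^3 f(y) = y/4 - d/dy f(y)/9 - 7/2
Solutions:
 f(y) = C1 + C2*sin(sqrt(2)*y/12) + C3*cos(sqrt(2)*y/12) + 24*y^3/7 + 9*y^2/8 - 21177*y/14


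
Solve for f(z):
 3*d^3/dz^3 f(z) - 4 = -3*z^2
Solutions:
 f(z) = C1 + C2*z + C3*z^2 - z^5/60 + 2*z^3/9


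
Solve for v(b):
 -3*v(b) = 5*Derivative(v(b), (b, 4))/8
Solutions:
 v(b) = (C1*sin(5^(3/4)*6^(1/4)*b/5) + C2*cos(5^(3/4)*6^(1/4)*b/5))*exp(-5^(3/4)*6^(1/4)*b/5) + (C3*sin(5^(3/4)*6^(1/4)*b/5) + C4*cos(5^(3/4)*6^(1/4)*b/5))*exp(5^(3/4)*6^(1/4)*b/5)


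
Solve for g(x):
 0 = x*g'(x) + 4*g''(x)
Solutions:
 g(x) = C1 + C2*erf(sqrt(2)*x/4)


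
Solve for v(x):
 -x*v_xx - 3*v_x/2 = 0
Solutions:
 v(x) = C1 + C2/sqrt(x)


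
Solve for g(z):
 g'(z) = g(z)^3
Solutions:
 g(z) = -sqrt(2)*sqrt(-1/(C1 + z))/2
 g(z) = sqrt(2)*sqrt(-1/(C1 + z))/2


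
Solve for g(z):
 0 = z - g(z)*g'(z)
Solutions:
 g(z) = -sqrt(C1 + z^2)
 g(z) = sqrt(C1 + z^2)


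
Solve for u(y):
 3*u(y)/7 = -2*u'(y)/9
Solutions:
 u(y) = C1*exp(-27*y/14)


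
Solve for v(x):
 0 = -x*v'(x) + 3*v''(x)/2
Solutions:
 v(x) = C1 + C2*erfi(sqrt(3)*x/3)


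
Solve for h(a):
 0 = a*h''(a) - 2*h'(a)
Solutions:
 h(a) = C1 + C2*a^3


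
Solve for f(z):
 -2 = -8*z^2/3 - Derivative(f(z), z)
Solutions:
 f(z) = C1 - 8*z^3/9 + 2*z


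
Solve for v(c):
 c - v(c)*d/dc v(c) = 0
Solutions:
 v(c) = -sqrt(C1 + c^2)
 v(c) = sqrt(C1 + c^2)


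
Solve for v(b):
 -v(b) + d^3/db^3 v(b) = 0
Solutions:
 v(b) = C3*exp(b) + (C1*sin(sqrt(3)*b/2) + C2*cos(sqrt(3)*b/2))*exp(-b/2)


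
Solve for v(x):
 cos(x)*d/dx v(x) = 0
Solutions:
 v(x) = C1


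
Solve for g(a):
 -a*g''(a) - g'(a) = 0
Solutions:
 g(a) = C1 + C2*log(a)


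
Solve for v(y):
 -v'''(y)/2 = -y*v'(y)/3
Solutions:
 v(y) = C1 + Integral(C2*airyai(2^(1/3)*3^(2/3)*y/3) + C3*airybi(2^(1/3)*3^(2/3)*y/3), y)


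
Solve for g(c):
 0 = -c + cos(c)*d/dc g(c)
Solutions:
 g(c) = C1 + Integral(c/cos(c), c)


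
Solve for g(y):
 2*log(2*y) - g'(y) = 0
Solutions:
 g(y) = C1 + 2*y*log(y) - 2*y + y*log(4)


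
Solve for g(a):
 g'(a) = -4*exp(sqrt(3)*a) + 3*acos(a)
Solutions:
 g(a) = C1 + 3*a*acos(a) - 3*sqrt(1 - a^2) - 4*sqrt(3)*exp(sqrt(3)*a)/3


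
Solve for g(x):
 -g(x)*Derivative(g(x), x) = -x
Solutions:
 g(x) = -sqrt(C1 + x^2)
 g(x) = sqrt(C1 + x^2)


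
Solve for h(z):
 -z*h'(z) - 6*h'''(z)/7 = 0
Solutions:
 h(z) = C1 + Integral(C2*airyai(-6^(2/3)*7^(1/3)*z/6) + C3*airybi(-6^(2/3)*7^(1/3)*z/6), z)


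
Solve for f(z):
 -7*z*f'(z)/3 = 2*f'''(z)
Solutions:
 f(z) = C1 + Integral(C2*airyai(-6^(2/3)*7^(1/3)*z/6) + C3*airybi(-6^(2/3)*7^(1/3)*z/6), z)


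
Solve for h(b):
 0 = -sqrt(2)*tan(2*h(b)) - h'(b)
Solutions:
 h(b) = -asin(C1*exp(-2*sqrt(2)*b))/2 + pi/2
 h(b) = asin(C1*exp(-2*sqrt(2)*b))/2


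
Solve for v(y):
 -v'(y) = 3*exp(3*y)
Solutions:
 v(y) = C1 - exp(3*y)


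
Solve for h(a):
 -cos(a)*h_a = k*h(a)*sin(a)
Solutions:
 h(a) = C1*exp(k*log(cos(a)))


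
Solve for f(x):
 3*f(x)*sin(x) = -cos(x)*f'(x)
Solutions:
 f(x) = C1*cos(x)^3


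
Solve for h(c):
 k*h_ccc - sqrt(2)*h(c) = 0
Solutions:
 h(c) = C1*exp(2^(1/6)*c*(1/k)^(1/3)) + C2*exp(2^(1/6)*c*(-1 + sqrt(3)*I)*(1/k)^(1/3)/2) + C3*exp(-2^(1/6)*c*(1 + sqrt(3)*I)*(1/k)^(1/3)/2)


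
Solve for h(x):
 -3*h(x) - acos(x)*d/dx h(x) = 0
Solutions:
 h(x) = C1*exp(-3*Integral(1/acos(x), x))


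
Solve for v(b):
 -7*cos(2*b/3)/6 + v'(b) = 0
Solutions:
 v(b) = C1 + 7*sin(2*b/3)/4


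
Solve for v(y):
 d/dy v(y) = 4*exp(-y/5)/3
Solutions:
 v(y) = C1 - 20*exp(-y/5)/3


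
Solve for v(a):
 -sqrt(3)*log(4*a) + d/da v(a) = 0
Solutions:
 v(a) = C1 + sqrt(3)*a*log(a) - sqrt(3)*a + 2*sqrt(3)*a*log(2)


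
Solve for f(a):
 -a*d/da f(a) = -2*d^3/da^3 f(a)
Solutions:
 f(a) = C1 + Integral(C2*airyai(2^(2/3)*a/2) + C3*airybi(2^(2/3)*a/2), a)


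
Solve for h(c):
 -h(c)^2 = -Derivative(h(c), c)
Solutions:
 h(c) = -1/(C1 + c)


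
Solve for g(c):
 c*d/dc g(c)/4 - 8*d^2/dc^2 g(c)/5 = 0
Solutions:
 g(c) = C1 + C2*erfi(sqrt(5)*c/8)


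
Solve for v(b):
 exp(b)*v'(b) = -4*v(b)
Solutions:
 v(b) = C1*exp(4*exp(-b))


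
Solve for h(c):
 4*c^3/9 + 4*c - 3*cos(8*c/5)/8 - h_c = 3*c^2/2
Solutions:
 h(c) = C1 + c^4/9 - c^3/2 + 2*c^2 - 15*sin(8*c/5)/64


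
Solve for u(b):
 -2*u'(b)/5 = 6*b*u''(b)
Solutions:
 u(b) = C1 + C2*b^(14/15)


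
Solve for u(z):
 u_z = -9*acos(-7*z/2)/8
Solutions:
 u(z) = C1 - 9*z*acos(-7*z/2)/8 - 9*sqrt(4 - 49*z^2)/56


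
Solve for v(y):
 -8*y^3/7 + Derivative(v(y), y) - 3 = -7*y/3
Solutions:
 v(y) = C1 + 2*y^4/7 - 7*y^2/6 + 3*y


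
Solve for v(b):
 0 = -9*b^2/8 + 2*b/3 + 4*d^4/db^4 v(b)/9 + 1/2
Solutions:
 v(b) = C1 + C2*b + C3*b^2 + C4*b^3 + 9*b^6/1280 - b^5/80 - 3*b^4/64


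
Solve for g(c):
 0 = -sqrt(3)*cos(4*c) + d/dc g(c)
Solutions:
 g(c) = C1 + sqrt(3)*sin(4*c)/4


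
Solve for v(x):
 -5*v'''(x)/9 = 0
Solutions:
 v(x) = C1 + C2*x + C3*x^2


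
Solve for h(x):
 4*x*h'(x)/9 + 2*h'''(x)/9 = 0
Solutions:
 h(x) = C1 + Integral(C2*airyai(-2^(1/3)*x) + C3*airybi(-2^(1/3)*x), x)


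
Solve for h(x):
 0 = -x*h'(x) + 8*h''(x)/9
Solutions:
 h(x) = C1 + C2*erfi(3*x/4)


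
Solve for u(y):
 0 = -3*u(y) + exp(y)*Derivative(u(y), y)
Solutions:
 u(y) = C1*exp(-3*exp(-y))


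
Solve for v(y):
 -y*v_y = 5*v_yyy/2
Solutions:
 v(y) = C1 + Integral(C2*airyai(-2^(1/3)*5^(2/3)*y/5) + C3*airybi(-2^(1/3)*5^(2/3)*y/5), y)


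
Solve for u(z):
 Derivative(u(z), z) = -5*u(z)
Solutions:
 u(z) = C1*exp(-5*z)


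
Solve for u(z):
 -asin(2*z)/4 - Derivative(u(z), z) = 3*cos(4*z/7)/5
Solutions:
 u(z) = C1 - z*asin(2*z)/4 - sqrt(1 - 4*z^2)/8 - 21*sin(4*z/7)/20


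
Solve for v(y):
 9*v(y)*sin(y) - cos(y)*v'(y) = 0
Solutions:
 v(y) = C1/cos(y)^9


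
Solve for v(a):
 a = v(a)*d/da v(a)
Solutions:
 v(a) = -sqrt(C1 + a^2)
 v(a) = sqrt(C1 + a^2)


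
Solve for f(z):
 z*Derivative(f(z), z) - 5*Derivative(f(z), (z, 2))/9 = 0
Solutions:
 f(z) = C1 + C2*erfi(3*sqrt(10)*z/10)


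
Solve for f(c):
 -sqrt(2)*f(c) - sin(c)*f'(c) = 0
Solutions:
 f(c) = C1*(cos(c) + 1)^(sqrt(2)/2)/(cos(c) - 1)^(sqrt(2)/2)


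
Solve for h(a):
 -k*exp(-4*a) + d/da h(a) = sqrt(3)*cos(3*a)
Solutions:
 h(a) = C1 - k*exp(-4*a)/4 + sqrt(3)*sin(3*a)/3


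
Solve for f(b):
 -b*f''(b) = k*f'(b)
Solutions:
 f(b) = C1 + b^(1 - re(k))*(C2*sin(log(b)*Abs(im(k))) + C3*cos(log(b)*im(k)))


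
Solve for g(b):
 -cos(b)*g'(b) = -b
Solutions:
 g(b) = C1 + Integral(b/cos(b), b)


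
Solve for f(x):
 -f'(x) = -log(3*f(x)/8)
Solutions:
 Integral(1/(-log(_y) - log(3) + 3*log(2)), (_y, f(x))) = C1 - x


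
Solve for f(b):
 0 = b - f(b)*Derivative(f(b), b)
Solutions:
 f(b) = -sqrt(C1 + b^2)
 f(b) = sqrt(C1 + b^2)


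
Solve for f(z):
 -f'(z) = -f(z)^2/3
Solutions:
 f(z) = -3/(C1 + z)


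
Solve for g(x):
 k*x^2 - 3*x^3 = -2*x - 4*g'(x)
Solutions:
 g(x) = C1 - k*x^3/12 + 3*x^4/16 - x^2/4


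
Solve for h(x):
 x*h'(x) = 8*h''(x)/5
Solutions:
 h(x) = C1 + C2*erfi(sqrt(5)*x/4)


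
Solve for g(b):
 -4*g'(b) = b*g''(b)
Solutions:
 g(b) = C1 + C2/b^3


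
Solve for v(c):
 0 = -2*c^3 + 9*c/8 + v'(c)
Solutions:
 v(c) = C1 + c^4/2 - 9*c^2/16


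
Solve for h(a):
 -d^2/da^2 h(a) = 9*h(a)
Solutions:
 h(a) = C1*sin(3*a) + C2*cos(3*a)


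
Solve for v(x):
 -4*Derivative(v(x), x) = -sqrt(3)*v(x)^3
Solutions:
 v(x) = -sqrt(2)*sqrt(-1/(C1 + sqrt(3)*x))
 v(x) = sqrt(2)*sqrt(-1/(C1 + sqrt(3)*x))


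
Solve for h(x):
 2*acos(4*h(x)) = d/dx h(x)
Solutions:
 Integral(1/acos(4*_y), (_y, h(x))) = C1 + 2*x


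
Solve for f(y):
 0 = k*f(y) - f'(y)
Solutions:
 f(y) = C1*exp(k*y)


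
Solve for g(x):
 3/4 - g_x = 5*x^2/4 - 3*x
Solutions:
 g(x) = C1 - 5*x^3/12 + 3*x^2/2 + 3*x/4


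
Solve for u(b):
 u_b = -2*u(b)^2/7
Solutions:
 u(b) = 7/(C1 + 2*b)


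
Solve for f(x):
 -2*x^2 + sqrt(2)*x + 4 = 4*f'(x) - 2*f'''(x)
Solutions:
 f(x) = C1 + C2*exp(-sqrt(2)*x) + C3*exp(sqrt(2)*x) - x^3/6 + sqrt(2)*x^2/8 + x/2


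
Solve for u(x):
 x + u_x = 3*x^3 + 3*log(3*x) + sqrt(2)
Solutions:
 u(x) = C1 + 3*x^4/4 - x^2/2 + 3*x*log(x) - 3*x + sqrt(2)*x + x*log(27)


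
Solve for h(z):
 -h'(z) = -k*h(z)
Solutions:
 h(z) = C1*exp(k*z)


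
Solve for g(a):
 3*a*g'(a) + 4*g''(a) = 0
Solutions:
 g(a) = C1 + C2*erf(sqrt(6)*a/4)


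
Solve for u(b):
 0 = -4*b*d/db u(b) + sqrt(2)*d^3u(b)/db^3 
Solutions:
 u(b) = C1 + Integral(C2*airyai(sqrt(2)*b) + C3*airybi(sqrt(2)*b), b)


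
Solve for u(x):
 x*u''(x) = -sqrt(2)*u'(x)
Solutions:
 u(x) = C1 + C2*x^(1 - sqrt(2))


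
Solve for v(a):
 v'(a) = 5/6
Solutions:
 v(a) = C1 + 5*a/6


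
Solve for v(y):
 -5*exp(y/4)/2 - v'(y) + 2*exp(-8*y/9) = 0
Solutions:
 v(y) = C1 - 10*exp(y/4) - 9*exp(-8*y/9)/4


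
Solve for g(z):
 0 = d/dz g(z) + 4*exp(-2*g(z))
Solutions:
 g(z) = log(-sqrt(C1 - 8*z))
 g(z) = log(C1 - 8*z)/2


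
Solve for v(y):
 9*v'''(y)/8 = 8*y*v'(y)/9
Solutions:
 v(y) = C1 + Integral(C2*airyai(4*3^(2/3)*y/9) + C3*airybi(4*3^(2/3)*y/9), y)


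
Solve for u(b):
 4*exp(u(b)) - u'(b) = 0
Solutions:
 u(b) = log(-1/(C1 + 4*b))


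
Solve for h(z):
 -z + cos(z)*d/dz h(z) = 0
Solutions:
 h(z) = C1 + Integral(z/cos(z), z)


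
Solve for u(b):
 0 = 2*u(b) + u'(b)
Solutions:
 u(b) = C1*exp(-2*b)


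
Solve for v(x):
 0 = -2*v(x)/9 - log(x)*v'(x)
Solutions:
 v(x) = C1*exp(-2*li(x)/9)


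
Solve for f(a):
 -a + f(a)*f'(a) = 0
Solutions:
 f(a) = -sqrt(C1 + a^2)
 f(a) = sqrt(C1 + a^2)


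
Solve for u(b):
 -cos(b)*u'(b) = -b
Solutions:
 u(b) = C1 + Integral(b/cos(b), b)


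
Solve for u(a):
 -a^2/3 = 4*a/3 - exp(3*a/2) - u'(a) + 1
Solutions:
 u(a) = C1 + a^3/9 + 2*a^2/3 + a - 2*exp(3*a/2)/3


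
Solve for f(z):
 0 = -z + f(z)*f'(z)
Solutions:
 f(z) = -sqrt(C1 + z^2)
 f(z) = sqrt(C1 + z^2)


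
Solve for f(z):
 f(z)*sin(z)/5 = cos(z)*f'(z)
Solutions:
 f(z) = C1/cos(z)^(1/5)


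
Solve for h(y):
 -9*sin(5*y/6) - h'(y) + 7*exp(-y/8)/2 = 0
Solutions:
 h(y) = C1 + 54*cos(5*y/6)/5 - 28*exp(-y/8)


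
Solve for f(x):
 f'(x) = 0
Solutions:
 f(x) = C1


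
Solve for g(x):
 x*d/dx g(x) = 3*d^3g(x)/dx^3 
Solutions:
 g(x) = C1 + Integral(C2*airyai(3^(2/3)*x/3) + C3*airybi(3^(2/3)*x/3), x)


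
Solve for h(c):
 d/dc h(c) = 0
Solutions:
 h(c) = C1


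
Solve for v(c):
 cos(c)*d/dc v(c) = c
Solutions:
 v(c) = C1 + Integral(c/cos(c), c)


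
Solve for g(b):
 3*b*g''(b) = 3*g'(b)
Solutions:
 g(b) = C1 + C2*b^2


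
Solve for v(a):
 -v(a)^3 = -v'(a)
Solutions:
 v(a) = -sqrt(2)*sqrt(-1/(C1 + a))/2
 v(a) = sqrt(2)*sqrt(-1/(C1 + a))/2


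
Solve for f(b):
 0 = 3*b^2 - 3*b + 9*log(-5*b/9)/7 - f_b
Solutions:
 f(b) = C1 + b^3 - 3*b^2/2 + 9*b*log(-b)/7 + 9*b*(-2*log(3) - 1 + log(5))/7


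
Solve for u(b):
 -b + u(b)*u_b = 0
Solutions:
 u(b) = -sqrt(C1 + b^2)
 u(b) = sqrt(C1 + b^2)


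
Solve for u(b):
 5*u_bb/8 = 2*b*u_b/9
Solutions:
 u(b) = C1 + C2*erfi(2*sqrt(10)*b/15)


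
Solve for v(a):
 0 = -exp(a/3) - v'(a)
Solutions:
 v(a) = C1 - 3*exp(a/3)


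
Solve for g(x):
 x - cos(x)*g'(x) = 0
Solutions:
 g(x) = C1 + Integral(x/cos(x), x)


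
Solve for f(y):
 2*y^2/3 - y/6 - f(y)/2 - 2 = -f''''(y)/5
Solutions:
 f(y) = C1*exp(-2^(3/4)*5^(1/4)*y/2) + C2*exp(2^(3/4)*5^(1/4)*y/2) + C3*sin(2^(3/4)*5^(1/4)*y/2) + C4*cos(2^(3/4)*5^(1/4)*y/2) + 4*y^2/3 - y/3 - 4


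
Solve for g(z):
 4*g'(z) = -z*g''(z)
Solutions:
 g(z) = C1 + C2/z^3


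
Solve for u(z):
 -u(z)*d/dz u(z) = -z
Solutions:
 u(z) = -sqrt(C1 + z^2)
 u(z) = sqrt(C1 + z^2)


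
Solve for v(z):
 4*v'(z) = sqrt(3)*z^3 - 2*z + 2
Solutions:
 v(z) = C1 + sqrt(3)*z^4/16 - z^2/4 + z/2


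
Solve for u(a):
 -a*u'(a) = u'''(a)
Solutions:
 u(a) = C1 + Integral(C2*airyai(-a) + C3*airybi(-a), a)


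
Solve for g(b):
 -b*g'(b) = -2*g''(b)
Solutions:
 g(b) = C1 + C2*erfi(b/2)


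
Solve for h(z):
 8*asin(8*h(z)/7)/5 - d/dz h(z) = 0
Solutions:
 Integral(1/asin(8*_y/7), (_y, h(z))) = C1 + 8*z/5


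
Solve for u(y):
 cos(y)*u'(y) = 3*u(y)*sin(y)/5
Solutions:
 u(y) = C1/cos(y)^(3/5)


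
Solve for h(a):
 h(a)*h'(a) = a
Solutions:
 h(a) = -sqrt(C1 + a^2)
 h(a) = sqrt(C1 + a^2)


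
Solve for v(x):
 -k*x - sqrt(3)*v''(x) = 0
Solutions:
 v(x) = C1 + C2*x - sqrt(3)*k*x^3/18


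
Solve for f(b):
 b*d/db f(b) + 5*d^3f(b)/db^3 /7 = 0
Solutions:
 f(b) = C1 + Integral(C2*airyai(-5^(2/3)*7^(1/3)*b/5) + C3*airybi(-5^(2/3)*7^(1/3)*b/5), b)


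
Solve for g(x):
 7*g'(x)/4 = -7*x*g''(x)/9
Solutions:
 g(x) = C1 + C2/x^(5/4)


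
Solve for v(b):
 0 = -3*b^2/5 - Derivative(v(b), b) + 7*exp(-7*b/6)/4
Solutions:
 v(b) = C1 - b^3/5 - 3*exp(-7*b/6)/2


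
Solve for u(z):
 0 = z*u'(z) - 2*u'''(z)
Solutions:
 u(z) = C1 + Integral(C2*airyai(2^(2/3)*z/2) + C3*airybi(2^(2/3)*z/2), z)


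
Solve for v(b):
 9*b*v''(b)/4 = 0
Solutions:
 v(b) = C1 + C2*b


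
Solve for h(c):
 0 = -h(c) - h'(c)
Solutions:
 h(c) = C1*exp(-c)


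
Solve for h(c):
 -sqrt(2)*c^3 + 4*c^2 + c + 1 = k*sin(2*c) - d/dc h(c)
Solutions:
 h(c) = C1 + sqrt(2)*c^4/4 - 4*c^3/3 - c^2/2 - c - k*cos(2*c)/2


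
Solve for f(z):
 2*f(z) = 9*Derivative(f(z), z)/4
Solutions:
 f(z) = C1*exp(8*z/9)


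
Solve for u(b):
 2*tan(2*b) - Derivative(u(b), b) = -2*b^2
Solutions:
 u(b) = C1 + 2*b^3/3 - log(cos(2*b))


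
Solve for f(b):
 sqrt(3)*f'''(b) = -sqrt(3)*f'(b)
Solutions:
 f(b) = C1 + C2*sin(b) + C3*cos(b)


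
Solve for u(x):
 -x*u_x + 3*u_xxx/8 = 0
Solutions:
 u(x) = C1 + Integral(C2*airyai(2*3^(2/3)*x/3) + C3*airybi(2*3^(2/3)*x/3), x)


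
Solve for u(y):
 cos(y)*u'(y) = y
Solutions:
 u(y) = C1 + Integral(y/cos(y), y)


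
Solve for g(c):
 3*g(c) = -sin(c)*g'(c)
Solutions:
 g(c) = C1*(cos(c) + 1)^(3/2)/(cos(c) - 1)^(3/2)


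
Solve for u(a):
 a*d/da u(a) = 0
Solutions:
 u(a) = C1


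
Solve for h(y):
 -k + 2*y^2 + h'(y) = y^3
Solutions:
 h(y) = C1 + k*y + y^4/4 - 2*y^3/3


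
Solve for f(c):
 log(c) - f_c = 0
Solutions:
 f(c) = C1 + c*log(c) - c


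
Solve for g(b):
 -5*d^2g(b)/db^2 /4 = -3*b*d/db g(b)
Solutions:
 g(b) = C1 + C2*erfi(sqrt(30)*b/5)


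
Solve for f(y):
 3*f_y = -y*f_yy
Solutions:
 f(y) = C1 + C2/y^2


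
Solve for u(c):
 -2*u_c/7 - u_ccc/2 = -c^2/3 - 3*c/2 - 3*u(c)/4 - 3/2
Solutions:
 u(c) = C1*exp(42^(1/3)*c*(-(1323 + sqrt(1771833))^(1/3) + 8*42^(1/3)/(1323 + sqrt(1771833))^(1/3))/84)*sin(14^(1/3)*3^(1/6)*c*(24*14^(1/3)/(1323 + sqrt(1771833))^(1/3) + 3^(2/3)*(1323 + sqrt(1771833))^(1/3))/84) + C2*exp(42^(1/3)*c*(-(1323 + sqrt(1771833))^(1/3) + 8*42^(1/3)/(1323 + sqrt(1771833))^(1/3))/84)*cos(14^(1/3)*3^(1/6)*c*(24*14^(1/3)/(1323 + sqrt(1771833))^(1/3) + 3^(2/3)*(1323 + sqrt(1771833))^(1/3))/84) + C3*exp(-42^(1/3)*c*(-(1323 + sqrt(1771833))^(1/3) + 8*42^(1/3)/(1323 + sqrt(1771833))^(1/3))/42) - 4*c^2/9 - 442*c/189 - 11474/3969


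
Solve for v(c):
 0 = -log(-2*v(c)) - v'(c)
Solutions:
 Integral(1/(log(-_y) + log(2)), (_y, v(c))) = C1 - c


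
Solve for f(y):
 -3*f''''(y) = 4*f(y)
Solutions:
 f(y) = (C1*sin(3^(3/4)*y/3) + C2*cos(3^(3/4)*y/3))*exp(-3^(3/4)*y/3) + (C3*sin(3^(3/4)*y/3) + C4*cos(3^(3/4)*y/3))*exp(3^(3/4)*y/3)


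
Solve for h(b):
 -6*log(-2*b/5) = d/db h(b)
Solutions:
 h(b) = C1 - 6*b*log(-b) + 6*b*(-log(2) + 1 + log(5))


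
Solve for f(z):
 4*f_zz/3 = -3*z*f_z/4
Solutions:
 f(z) = C1 + C2*erf(3*sqrt(2)*z/8)


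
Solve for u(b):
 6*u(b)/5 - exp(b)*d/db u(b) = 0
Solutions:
 u(b) = C1*exp(-6*exp(-b)/5)


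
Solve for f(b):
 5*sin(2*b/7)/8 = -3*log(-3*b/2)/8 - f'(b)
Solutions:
 f(b) = C1 - 3*b*log(-b)/8 - 3*b*log(3)/8 + 3*b*log(2)/8 + 3*b/8 + 35*cos(2*b/7)/16


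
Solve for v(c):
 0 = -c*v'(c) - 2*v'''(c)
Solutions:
 v(c) = C1 + Integral(C2*airyai(-2^(2/3)*c/2) + C3*airybi(-2^(2/3)*c/2), c)


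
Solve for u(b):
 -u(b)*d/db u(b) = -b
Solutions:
 u(b) = -sqrt(C1 + b^2)
 u(b) = sqrt(C1 + b^2)


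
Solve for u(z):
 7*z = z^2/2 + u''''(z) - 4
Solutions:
 u(z) = C1 + C2*z + C3*z^2 + C4*z^3 - z^6/720 + 7*z^5/120 + z^4/6


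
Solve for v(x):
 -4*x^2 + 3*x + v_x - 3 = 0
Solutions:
 v(x) = C1 + 4*x^3/3 - 3*x^2/2 + 3*x


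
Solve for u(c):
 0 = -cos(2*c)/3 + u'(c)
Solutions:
 u(c) = C1 + sin(2*c)/6


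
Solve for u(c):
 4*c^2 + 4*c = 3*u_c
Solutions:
 u(c) = C1 + 4*c^3/9 + 2*c^2/3


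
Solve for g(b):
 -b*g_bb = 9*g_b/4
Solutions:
 g(b) = C1 + C2/b^(5/4)


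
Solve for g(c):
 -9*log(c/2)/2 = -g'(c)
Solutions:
 g(c) = C1 + 9*c*log(c)/2 - 9*c/2 - 9*c*log(2)/2


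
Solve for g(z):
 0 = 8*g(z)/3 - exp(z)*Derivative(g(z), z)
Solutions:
 g(z) = C1*exp(-8*exp(-z)/3)


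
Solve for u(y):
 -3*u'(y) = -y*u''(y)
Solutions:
 u(y) = C1 + C2*y^4


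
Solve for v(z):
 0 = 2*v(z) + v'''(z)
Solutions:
 v(z) = C3*exp(-2^(1/3)*z) + (C1*sin(2^(1/3)*sqrt(3)*z/2) + C2*cos(2^(1/3)*sqrt(3)*z/2))*exp(2^(1/3)*z/2)


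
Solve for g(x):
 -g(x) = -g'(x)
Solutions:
 g(x) = C1*exp(x)


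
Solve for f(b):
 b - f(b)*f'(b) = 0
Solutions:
 f(b) = -sqrt(C1 + b^2)
 f(b) = sqrt(C1 + b^2)


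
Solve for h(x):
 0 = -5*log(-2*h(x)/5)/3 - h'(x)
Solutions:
 3*Integral(1/(log(-_y) - log(5) + log(2)), (_y, h(x)))/5 = C1 - x


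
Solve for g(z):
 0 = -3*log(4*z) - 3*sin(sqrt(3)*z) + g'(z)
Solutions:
 g(z) = C1 + 3*z*log(z) - 3*z + 6*z*log(2) - sqrt(3)*cos(sqrt(3)*z)


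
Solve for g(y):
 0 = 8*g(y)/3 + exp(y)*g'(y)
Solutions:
 g(y) = C1*exp(8*exp(-y)/3)


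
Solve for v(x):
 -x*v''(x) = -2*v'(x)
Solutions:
 v(x) = C1 + C2*x^3


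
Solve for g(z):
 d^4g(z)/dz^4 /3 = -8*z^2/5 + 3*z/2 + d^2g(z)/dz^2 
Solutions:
 g(z) = C1 + C2*z + C3*exp(-sqrt(3)*z) + C4*exp(sqrt(3)*z) + 2*z^4/15 - z^3/4 + 8*z^2/15


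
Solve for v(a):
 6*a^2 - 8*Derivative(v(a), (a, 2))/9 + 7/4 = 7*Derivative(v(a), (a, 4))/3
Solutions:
 v(a) = C1 + C2*a + C3*sin(2*sqrt(42)*a/21) + C4*cos(2*sqrt(42)*a/21) + 9*a^4/16 - 1071*a^2/64


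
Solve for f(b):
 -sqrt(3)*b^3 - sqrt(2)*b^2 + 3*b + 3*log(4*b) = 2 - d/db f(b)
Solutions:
 f(b) = C1 + sqrt(3)*b^4/4 + sqrt(2)*b^3/3 - 3*b^2/2 - 3*b*log(b) - b*log(64) + 5*b


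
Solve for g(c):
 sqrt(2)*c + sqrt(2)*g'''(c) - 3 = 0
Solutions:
 g(c) = C1 + C2*c + C3*c^2 - c^4/24 + sqrt(2)*c^3/4


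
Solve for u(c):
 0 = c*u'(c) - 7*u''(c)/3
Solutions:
 u(c) = C1 + C2*erfi(sqrt(42)*c/14)


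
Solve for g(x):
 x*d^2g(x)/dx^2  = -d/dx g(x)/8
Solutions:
 g(x) = C1 + C2*x^(7/8)


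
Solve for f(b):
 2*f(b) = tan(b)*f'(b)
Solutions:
 f(b) = C1*sin(b)^2


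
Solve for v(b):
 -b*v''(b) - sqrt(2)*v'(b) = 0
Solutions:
 v(b) = C1 + C2*b^(1 - sqrt(2))


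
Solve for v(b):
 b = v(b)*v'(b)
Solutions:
 v(b) = -sqrt(C1 + b^2)
 v(b) = sqrt(C1 + b^2)


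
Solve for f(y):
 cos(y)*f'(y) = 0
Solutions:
 f(y) = C1


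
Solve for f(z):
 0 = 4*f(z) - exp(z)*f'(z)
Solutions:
 f(z) = C1*exp(-4*exp(-z))


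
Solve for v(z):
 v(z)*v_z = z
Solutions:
 v(z) = -sqrt(C1 + z^2)
 v(z) = sqrt(C1 + z^2)


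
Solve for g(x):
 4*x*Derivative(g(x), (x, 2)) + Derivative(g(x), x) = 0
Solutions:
 g(x) = C1 + C2*x^(3/4)


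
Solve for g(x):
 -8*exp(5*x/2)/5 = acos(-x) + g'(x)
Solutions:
 g(x) = C1 - x*acos(-x) - sqrt(1 - x^2) - 16*exp(5*x/2)/25


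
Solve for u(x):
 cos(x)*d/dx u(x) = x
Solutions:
 u(x) = C1 + Integral(x/cos(x), x)


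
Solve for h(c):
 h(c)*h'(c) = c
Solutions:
 h(c) = -sqrt(C1 + c^2)
 h(c) = sqrt(C1 + c^2)


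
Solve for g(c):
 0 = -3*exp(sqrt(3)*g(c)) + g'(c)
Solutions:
 g(c) = sqrt(3)*(2*log(-1/(C1 + 3*c)) - log(3))/6


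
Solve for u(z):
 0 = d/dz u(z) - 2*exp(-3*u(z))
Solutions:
 u(z) = log(C1 + 6*z)/3
 u(z) = log((-3^(1/3) - 3^(5/6)*I)*(C1 + 2*z)^(1/3)/2)
 u(z) = log((-3^(1/3) + 3^(5/6)*I)*(C1 + 2*z)^(1/3)/2)


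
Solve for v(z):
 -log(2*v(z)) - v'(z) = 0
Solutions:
 Integral(1/(log(_y) + log(2)), (_y, v(z))) = C1 - z


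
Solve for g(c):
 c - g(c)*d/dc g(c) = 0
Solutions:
 g(c) = -sqrt(C1 + c^2)
 g(c) = sqrt(C1 + c^2)


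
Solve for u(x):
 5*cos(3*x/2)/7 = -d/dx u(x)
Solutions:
 u(x) = C1 - 10*sin(3*x/2)/21


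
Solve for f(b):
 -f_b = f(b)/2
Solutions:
 f(b) = C1*exp(-b/2)


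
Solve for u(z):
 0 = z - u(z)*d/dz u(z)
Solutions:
 u(z) = -sqrt(C1 + z^2)
 u(z) = sqrt(C1 + z^2)


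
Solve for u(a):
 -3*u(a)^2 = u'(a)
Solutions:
 u(a) = 1/(C1 + 3*a)


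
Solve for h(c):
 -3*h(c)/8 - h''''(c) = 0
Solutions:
 h(c) = (C1*sin(2^(3/4)*3^(1/4)*c/4) + C2*cos(2^(3/4)*3^(1/4)*c/4))*exp(-2^(3/4)*3^(1/4)*c/4) + (C3*sin(2^(3/4)*3^(1/4)*c/4) + C4*cos(2^(3/4)*3^(1/4)*c/4))*exp(2^(3/4)*3^(1/4)*c/4)


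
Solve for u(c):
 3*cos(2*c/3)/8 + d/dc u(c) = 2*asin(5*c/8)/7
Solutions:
 u(c) = C1 + 2*c*asin(5*c/8)/7 + 2*sqrt(64 - 25*c^2)/35 - 9*sin(2*c/3)/16


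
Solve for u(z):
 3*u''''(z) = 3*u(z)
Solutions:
 u(z) = C1*exp(-z) + C2*exp(z) + C3*sin(z) + C4*cos(z)


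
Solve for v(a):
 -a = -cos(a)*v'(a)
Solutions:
 v(a) = C1 + Integral(a/cos(a), a)


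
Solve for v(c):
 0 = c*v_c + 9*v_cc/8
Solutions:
 v(c) = C1 + C2*erf(2*c/3)


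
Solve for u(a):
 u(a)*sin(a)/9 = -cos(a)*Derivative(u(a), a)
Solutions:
 u(a) = C1*cos(a)^(1/9)


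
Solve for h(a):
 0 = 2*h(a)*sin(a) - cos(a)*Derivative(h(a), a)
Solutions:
 h(a) = C1/cos(a)^2


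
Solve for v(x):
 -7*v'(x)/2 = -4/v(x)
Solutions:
 v(x) = -sqrt(C1 + 112*x)/7
 v(x) = sqrt(C1 + 112*x)/7


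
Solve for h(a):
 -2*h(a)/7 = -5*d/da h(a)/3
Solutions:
 h(a) = C1*exp(6*a/35)


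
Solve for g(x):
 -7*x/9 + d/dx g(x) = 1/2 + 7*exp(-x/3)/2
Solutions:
 g(x) = C1 + 7*x^2/18 + x/2 - 21*exp(-x/3)/2


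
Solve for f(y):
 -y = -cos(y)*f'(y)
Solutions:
 f(y) = C1 + Integral(y/cos(y), y)


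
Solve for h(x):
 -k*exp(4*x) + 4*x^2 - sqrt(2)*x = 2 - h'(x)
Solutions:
 h(x) = C1 + k*exp(4*x)/4 - 4*x^3/3 + sqrt(2)*x^2/2 + 2*x


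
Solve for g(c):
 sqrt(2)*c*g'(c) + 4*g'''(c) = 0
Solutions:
 g(c) = C1 + Integral(C2*airyai(-sqrt(2)*c/2) + C3*airybi(-sqrt(2)*c/2), c)


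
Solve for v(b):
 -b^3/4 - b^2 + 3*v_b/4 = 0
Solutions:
 v(b) = C1 + b^4/12 + 4*b^3/9


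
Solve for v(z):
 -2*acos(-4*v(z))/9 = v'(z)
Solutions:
 Integral(1/acos(-4*_y), (_y, v(z))) = C1 - 2*z/9


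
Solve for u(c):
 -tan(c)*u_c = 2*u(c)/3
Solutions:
 u(c) = C1/sin(c)^(2/3)


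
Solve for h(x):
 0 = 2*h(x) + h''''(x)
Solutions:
 h(x) = (C1*sin(2^(3/4)*x/2) + C2*cos(2^(3/4)*x/2))*exp(-2^(3/4)*x/2) + (C3*sin(2^(3/4)*x/2) + C4*cos(2^(3/4)*x/2))*exp(2^(3/4)*x/2)


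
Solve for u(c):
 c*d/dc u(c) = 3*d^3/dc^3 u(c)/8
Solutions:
 u(c) = C1 + Integral(C2*airyai(2*3^(2/3)*c/3) + C3*airybi(2*3^(2/3)*c/3), c)


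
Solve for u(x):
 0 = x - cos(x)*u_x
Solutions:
 u(x) = C1 + Integral(x/cos(x), x)


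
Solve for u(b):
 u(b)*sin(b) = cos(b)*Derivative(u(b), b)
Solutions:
 u(b) = C1/cos(b)


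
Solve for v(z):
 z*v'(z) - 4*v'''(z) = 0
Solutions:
 v(z) = C1 + Integral(C2*airyai(2^(1/3)*z/2) + C3*airybi(2^(1/3)*z/2), z)


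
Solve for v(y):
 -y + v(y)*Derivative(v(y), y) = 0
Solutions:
 v(y) = -sqrt(C1 + y^2)
 v(y) = sqrt(C1 + y^2)


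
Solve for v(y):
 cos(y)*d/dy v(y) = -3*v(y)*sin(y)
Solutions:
 v(y) = C1*cos(y)^3


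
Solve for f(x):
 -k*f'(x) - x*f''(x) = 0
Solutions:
 f(x) = C1 + x^(1 - re(k))*(C2*sin(log(x)*Abs(im(k))) + C3*cos(log(x)*im(k)))


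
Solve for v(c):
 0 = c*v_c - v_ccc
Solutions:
 v(c) = C1 + Integral(C2*airyai(c) + C3*airybi(c), c)


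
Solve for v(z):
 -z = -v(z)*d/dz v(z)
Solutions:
 v(z) = -sqrt(C1 + z^2)
 v(z) = sqrt(C1 + z^2)


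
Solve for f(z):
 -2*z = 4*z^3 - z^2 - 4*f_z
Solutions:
 f(z) = C1 + z^4/4 - z^3/12 + z^2/4


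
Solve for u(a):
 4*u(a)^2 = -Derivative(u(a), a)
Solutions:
 u(a) = 1/(C1 + 4*a)


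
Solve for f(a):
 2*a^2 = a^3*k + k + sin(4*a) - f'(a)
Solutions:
 f(a) = C1 + a^4*k/4 - 2*a^3/3 + a*k - cos(4*a)/4


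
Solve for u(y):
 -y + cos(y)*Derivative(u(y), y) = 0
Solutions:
 u(y) = C1 + Integral(y/cos(y), y)


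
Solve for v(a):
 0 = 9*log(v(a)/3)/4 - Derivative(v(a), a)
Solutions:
 4*Integral(1/(-log(_y) + log(3)), (_y, v(a)))/9 = C1 - a


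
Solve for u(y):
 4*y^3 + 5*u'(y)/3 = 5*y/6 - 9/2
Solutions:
 u(y) = C1 - 3*y^4/5 + y^2/4 - 27*y/10


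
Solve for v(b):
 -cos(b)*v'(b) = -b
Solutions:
 v(b) = C1 + Integral(b/cos(b), b)


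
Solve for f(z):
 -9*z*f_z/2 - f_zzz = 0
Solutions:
 f(z) = C1 + Integral(C2*airyai(-6^(2/3)*z/2) + C3*airybi(-6^(2/3)*z/2), z)


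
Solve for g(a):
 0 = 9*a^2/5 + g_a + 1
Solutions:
 g(a) = C1 - 3*a^3/5 - a


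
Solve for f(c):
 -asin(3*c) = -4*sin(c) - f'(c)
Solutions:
 f(c) = C1 + c*asin(3*c) + sqrt(1 - 9*c^2)/3 + 4*cos(c)


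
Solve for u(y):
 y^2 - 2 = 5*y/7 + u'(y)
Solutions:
 u(y) = C1 + y^3/3 - 5*y^2/14 - 2*y


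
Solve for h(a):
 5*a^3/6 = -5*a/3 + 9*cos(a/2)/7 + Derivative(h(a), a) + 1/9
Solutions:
 h(a) = C1 + 5*a^4/24 + 5*a^2/6 - a/9 - 18*sin(a/2)/7


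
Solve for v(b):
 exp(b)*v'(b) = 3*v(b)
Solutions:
 v(b) = C1*exp(-3*exp(-b))


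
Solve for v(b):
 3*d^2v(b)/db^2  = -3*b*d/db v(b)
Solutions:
 v(b) = C1 + C2*erf(sqrt(2)*b/2)


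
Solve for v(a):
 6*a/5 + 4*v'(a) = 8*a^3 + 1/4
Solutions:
 v(a) = C1 + a^4/2 - 3*a^2/20 + a/16


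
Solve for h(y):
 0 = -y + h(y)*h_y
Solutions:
 h(y) = -sqrt(C1 + y^2)
 h(y) = sqrt(C1 + y^2)


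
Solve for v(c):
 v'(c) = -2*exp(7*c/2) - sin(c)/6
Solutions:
 v(c) = C1 - 4*exp(7*c/2)/7 + cos(c)/6


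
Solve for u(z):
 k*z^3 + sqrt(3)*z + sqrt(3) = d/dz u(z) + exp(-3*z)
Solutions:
 u(z) = C1 + k*z^4/4 + sqrt(3)*z^2/2 + sqrt(3)*z + exp(-3*z)/3


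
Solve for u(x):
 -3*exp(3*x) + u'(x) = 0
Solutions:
 u(x) = C1 + exp(3*x)


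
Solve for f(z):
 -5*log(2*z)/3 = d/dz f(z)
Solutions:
 f(z) = C1 - 5*z*log(z)/3 - 5*z*log(2)/3 + 5*z/3


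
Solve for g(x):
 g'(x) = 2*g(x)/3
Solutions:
 g(x) = C1*exp(2*x/3)


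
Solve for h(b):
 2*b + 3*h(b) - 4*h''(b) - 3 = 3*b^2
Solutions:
 h(b) = C1*exp(-sqrt(3)*b/2) + C2*exp(sqrt(3)*b/2) + b^2 - 2*b/3 + 11/3


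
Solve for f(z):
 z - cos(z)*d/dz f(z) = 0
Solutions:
 f(z) = C1 + Integral(z/cos(z), z)


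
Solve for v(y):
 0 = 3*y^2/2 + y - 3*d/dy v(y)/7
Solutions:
 v(y) = C1 + 7*y^3/6 + 7*y^2/6


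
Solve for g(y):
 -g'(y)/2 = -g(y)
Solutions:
 g(y) = C1*exp(2*y)


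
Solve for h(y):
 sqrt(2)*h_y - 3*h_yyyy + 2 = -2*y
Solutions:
 h(y) = C1 + C4*exp(2^(1/6)*3^(2/3)*y/3) - sqrt(2)*y^2/2 - sqrt(2)*y + (C2*sin(6^(1/6)*y/2) + C3*cos(6^(1/6)*y/2))*exp(-2^(1/6)*3^(2/3)*y/6)


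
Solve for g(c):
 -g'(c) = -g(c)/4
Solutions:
 g(c) = C1*exp(c/4)


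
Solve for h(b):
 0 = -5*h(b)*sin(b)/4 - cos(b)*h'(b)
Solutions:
 h(b) = C1*cos(b)^(5/4)


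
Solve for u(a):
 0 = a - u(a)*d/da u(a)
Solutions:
 u(a) = -sqrt(C1 + a^2)
 u(a) = sqrt(C1 + a^2)


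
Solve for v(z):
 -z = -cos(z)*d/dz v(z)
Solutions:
 v(z) = C1 + Integral(z/cos(z), z)


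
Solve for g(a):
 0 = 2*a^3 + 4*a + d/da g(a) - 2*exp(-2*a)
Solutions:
 g(a) = C1 - a^4/2 - 2*a^2 - exp(-2*a)


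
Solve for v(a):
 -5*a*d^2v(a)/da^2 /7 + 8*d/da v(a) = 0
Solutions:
 v(a) = C1 + C2*a^(61/5)


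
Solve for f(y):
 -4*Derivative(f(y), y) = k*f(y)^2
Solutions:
 f(y) = 4/(C1 + k*y)


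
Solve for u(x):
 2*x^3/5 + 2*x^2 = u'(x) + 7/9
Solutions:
 u(x) = C1 + x^4/10 + 2*x^3/3 - 7*x/9


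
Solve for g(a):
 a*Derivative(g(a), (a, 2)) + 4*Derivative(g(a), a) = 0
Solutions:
 g(a) = C1 + C2/a^3


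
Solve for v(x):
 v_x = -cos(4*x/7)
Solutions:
 v(x) = C1 - 7*sin(4*x/7)/4


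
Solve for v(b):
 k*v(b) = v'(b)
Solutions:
 v(b) = C1*exp(b*k)


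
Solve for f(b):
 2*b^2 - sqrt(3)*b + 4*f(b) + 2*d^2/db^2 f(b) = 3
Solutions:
 f(b) = C1*sin(sqrt(2)*b) + C2*cos(sqrt(2)*b) - b^2/2 + sqrt(3)*b/4 + 5/4


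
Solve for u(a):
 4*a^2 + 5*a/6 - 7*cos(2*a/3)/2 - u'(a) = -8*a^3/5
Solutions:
 u(a) = C1 + 2*a^4/5 + 4*a^3/3 + 5*a^2/12 - 21*sin(2*a/3)/4


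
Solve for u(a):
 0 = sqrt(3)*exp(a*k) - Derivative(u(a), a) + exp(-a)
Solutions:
 u(a) = C1 - exp(-a) + sqrt(3)*exp(a*k)/k


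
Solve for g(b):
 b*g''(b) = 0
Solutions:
 g(b) = C1 + C2*b


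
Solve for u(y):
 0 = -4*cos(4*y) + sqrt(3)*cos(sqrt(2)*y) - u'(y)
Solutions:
 u(y) = C1 - sin(4*y) + sqrt(6)*sin(sqrt(2)*y)/2


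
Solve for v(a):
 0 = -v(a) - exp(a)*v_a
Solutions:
 v(a) = C1*exp(exp(-a))


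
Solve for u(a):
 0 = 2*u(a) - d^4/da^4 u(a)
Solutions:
 u(a) = C1*exp(-2^(1/4)*a) + C2*exp(2^(1/4)*a) + C3*sin(2^(1/4)*a) + C4*cos(2^(1/4)*a)


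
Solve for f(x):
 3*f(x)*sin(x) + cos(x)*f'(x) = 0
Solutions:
 f(x) = C1*cos(x)^3


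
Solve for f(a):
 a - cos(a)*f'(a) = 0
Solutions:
 f(a) = C1 + Integral(a/cos(a), a)


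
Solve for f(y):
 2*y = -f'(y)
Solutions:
 f(y) = C1 - y^2


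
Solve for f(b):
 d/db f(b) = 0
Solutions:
 f(b) = C1


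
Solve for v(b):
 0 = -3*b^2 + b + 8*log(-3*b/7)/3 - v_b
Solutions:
 v(b) = C1 - b^3 + b^2/2 + 8*b*log(-b)/3 + 8*b*(-log(7) - 1 + log(3))/3


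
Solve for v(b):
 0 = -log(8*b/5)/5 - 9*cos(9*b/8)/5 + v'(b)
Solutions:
 v(b) = C1 + b*log(b)/5 - b*log(5)/5 - b/5 + 3*b*log(2)/5 + 8*sin(9*b/8)/5


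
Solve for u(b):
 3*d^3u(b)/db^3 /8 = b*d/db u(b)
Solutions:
 u(b) = C1 + Integral(C2*airyai(2*3^(2/3)*b/3) + C3*airybi(2*3^(2/3)*b/3), b)


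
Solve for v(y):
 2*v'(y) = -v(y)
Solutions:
 v(y) = C1*exp(-y/2)


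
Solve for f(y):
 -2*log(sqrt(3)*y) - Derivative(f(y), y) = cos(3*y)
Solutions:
 f(y) = C1 - 2*y*log(y) - y*log(3) + 2*y - sin(3*y)/3


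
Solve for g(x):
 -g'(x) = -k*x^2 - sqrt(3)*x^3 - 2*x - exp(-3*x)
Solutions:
 g(x) = C1 + k*x^3/3 + sqrt(3)*x^4/4 + x^2 - exp(-3*x)/3


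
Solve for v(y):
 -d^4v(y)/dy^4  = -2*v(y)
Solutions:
 v(y) = C1*exp(-2^(1/4)*y) + C2*exp(2^(1/4)*y) + C3*sin(2^(1/4)*y) + C4*cos(2^(1/4)*y)


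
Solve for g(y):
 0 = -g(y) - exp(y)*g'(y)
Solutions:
 g(y) = C1*exp(exp(-y))


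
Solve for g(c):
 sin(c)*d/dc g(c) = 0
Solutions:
 g(c) = C1


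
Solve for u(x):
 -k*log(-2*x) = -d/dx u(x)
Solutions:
 u(x) = C1 + k*x*log(-x) + k*x*(-1 + log(2))


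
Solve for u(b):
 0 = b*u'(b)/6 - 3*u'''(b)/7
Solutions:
 u(b) = C1 + Integral(C2*airyai(84^(1/3)*b/6) + C3*airybi(84^(1/3)*b/6), b)


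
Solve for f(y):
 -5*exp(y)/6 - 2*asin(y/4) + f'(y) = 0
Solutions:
 f(y) = C1 + 2*y*asin(y/4) + 2*sqrt(16 - y^2) + 5*exp(y)/6


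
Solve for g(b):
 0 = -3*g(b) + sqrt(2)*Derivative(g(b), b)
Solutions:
 g(b) = C1*exp(3*sqrt(2)*b/2)


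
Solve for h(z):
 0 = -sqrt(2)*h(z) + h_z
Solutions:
 h(z) = C1*exp(sqrt(2)*z)


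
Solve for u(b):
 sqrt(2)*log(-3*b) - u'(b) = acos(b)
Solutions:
 u(b) = C1 + sqrt(2)*b*(log(-b) - 1) - b*acos(b) + sqrt(2)*b*log(3) + sqrt(1 - b^2)


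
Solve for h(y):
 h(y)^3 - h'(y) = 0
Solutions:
 h(y) = -sqrt(2)*sqrt(-1/(C1 + y))/2
 h(y) = sqrt(2)*sqrt(-1/(C1 + y))/2


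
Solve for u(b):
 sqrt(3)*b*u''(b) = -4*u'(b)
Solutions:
 u(b) = C1 + C2*b^(1 - 4*sqrt(3)/3)


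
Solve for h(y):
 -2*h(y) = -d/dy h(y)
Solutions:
 h(y) = C1*exp(2*y)


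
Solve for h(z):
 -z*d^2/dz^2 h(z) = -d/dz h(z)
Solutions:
 h(z) = C1 + C2*z^2


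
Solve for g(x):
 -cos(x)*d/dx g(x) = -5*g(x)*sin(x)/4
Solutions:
 g(x) = C1/cos(x)^(5/4)


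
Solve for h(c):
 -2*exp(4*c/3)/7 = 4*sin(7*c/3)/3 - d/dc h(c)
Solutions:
 h(c) = C1 + 3*exp(4*c/3)/14 - 4*cos(7*c/3)/7


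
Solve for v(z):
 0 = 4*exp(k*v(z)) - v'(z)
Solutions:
 v(z) = Piecewise((log(-1/(C1*k + 4*k*z))/k, Ne(k, 0)), (nan, True))
 v(z) = Piecewise((C1 + 4*z, Eq(k, 0)), (nan, True))


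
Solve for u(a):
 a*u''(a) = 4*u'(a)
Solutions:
 u(a) = C1 + C2*a^5


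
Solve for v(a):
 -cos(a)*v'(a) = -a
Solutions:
 v(a) = C1 + Integral(a/cos(a), a)


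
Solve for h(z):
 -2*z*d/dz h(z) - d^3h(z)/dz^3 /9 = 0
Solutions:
 h(z) = C1 + Integral(C2*airyai(-18^(1/3)*z) + C3*airybi(-18^(1/3)*z), z)


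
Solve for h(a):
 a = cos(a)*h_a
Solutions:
 h(a) = C1 + Integral(a/cos(a), a)


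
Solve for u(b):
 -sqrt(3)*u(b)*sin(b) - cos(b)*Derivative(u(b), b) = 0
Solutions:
 u(b) = C1*cos(b)^(sqrt(3))


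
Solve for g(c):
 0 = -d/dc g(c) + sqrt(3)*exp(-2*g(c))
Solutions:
 g(c) = log(-sqrt(C1 + 2*sqrt(3)*c))
 g(c) = log(C1 + 2*sqrt(3)*c)/2


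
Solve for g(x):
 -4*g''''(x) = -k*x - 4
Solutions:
 g(x) = C1 + C2*x + C3*x^2 + C4*x^3 + k*x^5/480 + x^4/24


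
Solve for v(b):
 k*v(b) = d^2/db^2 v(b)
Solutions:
 v(b) = C1*exp(-b*sqrt(k)) + C2*exp(b*sqrt(k))


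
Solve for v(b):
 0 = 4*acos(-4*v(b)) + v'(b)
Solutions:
 Integral(1/acos(-4*_y), (_y, v(b))) = C1 - 4*b


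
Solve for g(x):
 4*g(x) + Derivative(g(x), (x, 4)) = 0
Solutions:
 g(x) = (C1*sin(x) + C2*cos(x))*exp(-x) + (C3*sin(x) + C4*cos(x))*exp(x)


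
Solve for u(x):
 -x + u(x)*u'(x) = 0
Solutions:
 u(x) = -sqrt(C1 + x^2)
 u(x) = sqrt(C1 + x^2)


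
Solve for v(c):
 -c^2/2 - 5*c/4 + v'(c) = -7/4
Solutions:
 v(c) = C1 + c^3/6 + 5*c^2/8 - 7*c/4


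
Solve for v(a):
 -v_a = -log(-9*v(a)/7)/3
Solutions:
 -3*Integral(1/(log(-_y) - log(7) + 2*log(3)), (_y, v(a))) = C1 - a


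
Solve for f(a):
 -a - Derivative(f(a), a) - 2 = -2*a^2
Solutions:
 f(a) = C1 + 2*a^3/3 - a^2/2 - 2*a


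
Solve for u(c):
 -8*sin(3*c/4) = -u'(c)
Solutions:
 u(c) = C1 - 32*cos(3*c/4)/3


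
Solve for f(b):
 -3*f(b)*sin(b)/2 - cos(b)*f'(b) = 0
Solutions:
 f(b) = C1*cos(b)^(3/2)


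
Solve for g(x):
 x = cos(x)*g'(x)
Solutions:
 g(x) = C1 + Integral(x/cos(x), x)


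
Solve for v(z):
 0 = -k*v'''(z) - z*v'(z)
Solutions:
 v(z) = C1 + Integral(C2*airyai(z*(-1/k)^(1/3)) + C3*airybi(z*(-1/k)^(1/3)), z)


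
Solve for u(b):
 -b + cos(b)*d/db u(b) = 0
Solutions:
 u(b) = C1 + Integral(b/cos(b), b)


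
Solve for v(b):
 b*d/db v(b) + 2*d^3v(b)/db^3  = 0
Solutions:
 v(b) = C1 + Integral(C2*airyai(-2^(2/3)*b/2) + C3*airybi(-2^(2/3)*b/2), b)


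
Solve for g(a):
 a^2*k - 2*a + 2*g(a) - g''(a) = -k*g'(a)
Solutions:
 g(a) = C1*exp(a*(k - sqrt(k^2 + 8))/2) + C2*exp(a*(k + sqrt(k^2 + 8))/2) - a^2*k/2 + a*k^2/2 + a - k^3/4 - k


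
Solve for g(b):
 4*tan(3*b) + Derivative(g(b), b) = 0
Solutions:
 g(b) = C1 + 4*log(cos(3*b))/3


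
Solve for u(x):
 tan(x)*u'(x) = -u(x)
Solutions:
 u(x) = C1/sin(x)


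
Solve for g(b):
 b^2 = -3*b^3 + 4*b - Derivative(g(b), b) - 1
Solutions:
 g(b) = C1 - 3*b^4/4 - b^3/3 + 2*b^2 - b


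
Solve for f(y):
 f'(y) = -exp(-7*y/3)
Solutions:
 f(y) = C1 + 3*exp(-7*y/3)/7


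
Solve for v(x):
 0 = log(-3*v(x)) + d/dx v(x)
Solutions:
 Integral(1/(log(-_y) + log(3)), (_y, v(x))) = C1 - x


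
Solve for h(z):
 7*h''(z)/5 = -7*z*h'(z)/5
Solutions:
 h(z) = C1 + C2*erf(sqrt(2)*z/2)


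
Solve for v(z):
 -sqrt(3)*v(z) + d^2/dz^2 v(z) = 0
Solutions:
 v(z) = C1*exp(-3^(1/4)*z) + C2*exp(3^(1/4)*z)


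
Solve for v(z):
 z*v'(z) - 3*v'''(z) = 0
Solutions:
 v(z) = C1 + Integral(C2*airyai(3^(2/3)*z/3) + C3*airybi(3^(2/3)*z/3), z)


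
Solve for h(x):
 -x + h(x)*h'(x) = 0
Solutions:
 h(x) = -sqrt(C1 + x^2)
 h(x) = sqrt(C1 + x^2)


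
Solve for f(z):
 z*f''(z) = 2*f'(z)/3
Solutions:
 f(z) = C1 + C2*z^(5/3)


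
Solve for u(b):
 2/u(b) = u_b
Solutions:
 u(b) = -sqrt(C1 + 4*b)
 u(b) = sqrt(C1 + 4*b)


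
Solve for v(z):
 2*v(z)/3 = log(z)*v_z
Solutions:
 v(z) = C1*exp(2*li(z)/3)


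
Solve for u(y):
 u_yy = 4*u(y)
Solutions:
 u(y) = C1*exp(-2*y) + C2*exp(2*y)


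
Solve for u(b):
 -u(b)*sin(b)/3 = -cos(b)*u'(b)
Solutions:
 u(b) = C1/cos(b)^(1/3)


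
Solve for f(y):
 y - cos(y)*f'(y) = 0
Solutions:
 f(y) = C1 + Integral(y/cos(y), y)


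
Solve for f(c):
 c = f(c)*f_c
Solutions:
 f(c) = -sqrt(C1 + c^2)
 f(c) = sqrt(C1 + c^2)
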